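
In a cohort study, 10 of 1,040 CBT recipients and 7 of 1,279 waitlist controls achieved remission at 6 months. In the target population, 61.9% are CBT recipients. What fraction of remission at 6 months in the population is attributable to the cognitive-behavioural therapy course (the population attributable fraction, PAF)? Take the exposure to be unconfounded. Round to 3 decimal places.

PAF ≈ 0.319

p₁ = P(outcome | exposed) = 10/1040 = 0.0096154
p₀ = P(outcome | unexposed) = 7/1279 = 0.005473
Overall risk P(Y=1) = π·p₁ + (1−π)·p₀ = 0.619×0.0096154 + 0.381×0.005473 = 0.0080371.
Under exogeneity, PAF = [P(Y=1) − p₀] / P(Y=1).
PAF = (0.0080371 − 0.005473) / 0.0080371 ≈ 0.3190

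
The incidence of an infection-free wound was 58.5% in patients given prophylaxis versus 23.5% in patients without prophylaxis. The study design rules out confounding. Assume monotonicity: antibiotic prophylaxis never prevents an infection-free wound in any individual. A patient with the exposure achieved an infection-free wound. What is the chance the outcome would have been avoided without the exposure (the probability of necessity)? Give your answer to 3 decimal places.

PN ≈ 0.598

p₁ = 0.585, p₀ = 0.235.
Under exogeneity and monotonicity, PN = (p₁ − p₀) / p₁.
PN = (0.585 − 0.235) / 0.585 = 0.35 / 0.585 ≈ 0.5983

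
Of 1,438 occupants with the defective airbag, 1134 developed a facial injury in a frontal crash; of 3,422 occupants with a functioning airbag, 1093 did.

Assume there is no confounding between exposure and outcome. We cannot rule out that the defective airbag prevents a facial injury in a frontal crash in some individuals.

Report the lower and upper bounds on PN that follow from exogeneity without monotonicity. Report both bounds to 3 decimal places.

0.595 ≤ PN ≤ 0.863

p₁ = P(outcome | exposed) = 1134/1438 = 0.7886
p₀ = P(outcome | unexposed) = 1093/3422 = 0.3194
Under exogeneity alone the bounds on PN are max{0,(p₁−p₀)/p₁} ≤ PN ≤ min{1,(1−p₀)/p₁}.
  lower = (p₁ − p₀)/p₁ = 0.46919 / 0.7886 ≈ 0.5950
  upper = min{1, (1 − p₀)/p₁} = 0.6806 / 0.7886 ≈ 0.8630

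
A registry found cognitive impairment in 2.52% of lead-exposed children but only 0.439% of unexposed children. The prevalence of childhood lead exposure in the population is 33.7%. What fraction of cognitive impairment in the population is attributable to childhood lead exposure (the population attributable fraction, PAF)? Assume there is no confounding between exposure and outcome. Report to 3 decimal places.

p₁ = 0.0252, p₀ = 0.00439.
Overall risk P(Y=1) = π·p₁ + (1−π)·p₀ = 0.337×0.0252 + 0.663×0.00439 = 0.011403.
Under exogeneity, PAF = [P(Y=1) − p₀] / P(Y=1).
PAF = (0.011403 − 0.00439) / 0.011403 ≈ 0.6150

PAF ≈ 0.615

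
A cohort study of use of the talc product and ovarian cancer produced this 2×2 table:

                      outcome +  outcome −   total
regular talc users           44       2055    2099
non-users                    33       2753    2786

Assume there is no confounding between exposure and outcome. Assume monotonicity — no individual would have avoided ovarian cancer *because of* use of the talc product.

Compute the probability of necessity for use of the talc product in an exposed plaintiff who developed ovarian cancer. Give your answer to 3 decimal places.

PN ≈ 0.435

p₁ = P(outcome | exposed) = 44/2099 = 0.020962
p₀ = P(outcome | unexposed) = 33/2786 = 0.011845
Under exogeneity and monotonicity, PN = (p₁ − p₀)/p₁.
PN = (0.020962 − 0.011845) / 0.020962 ≈ 0.4349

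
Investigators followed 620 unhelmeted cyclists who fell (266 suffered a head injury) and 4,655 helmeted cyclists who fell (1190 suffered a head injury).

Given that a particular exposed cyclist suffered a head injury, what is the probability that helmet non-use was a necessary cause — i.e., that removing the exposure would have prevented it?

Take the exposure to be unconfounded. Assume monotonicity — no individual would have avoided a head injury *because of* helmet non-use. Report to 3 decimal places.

p₁ = P(outcome | exposed) = 266/620 = 0.42903
p₀ = P(outcome | unexposed) = 1190/4655 = 0.25564
Under exogeneity and monotonicity, PN = (p₁ − p₀) / p₁.
PN = (0.42903 − 0.25564) / 0.42903 = 0.17339 / 0.42903 ≈ 0.4041

PN ≈ 0.404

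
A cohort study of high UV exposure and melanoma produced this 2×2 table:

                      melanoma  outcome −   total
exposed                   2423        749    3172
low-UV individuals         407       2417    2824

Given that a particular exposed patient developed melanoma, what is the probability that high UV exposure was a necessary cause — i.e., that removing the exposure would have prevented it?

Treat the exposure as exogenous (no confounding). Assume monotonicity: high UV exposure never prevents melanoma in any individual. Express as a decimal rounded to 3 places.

p₁ = P(outcome | exposed) = 2423/3172 = 0.76387
p₀ = P(outcome | unexposed) = 407/2824 = 0.14412
Under exogeneity and monotonicity, PN = (p₁ − p₀) / p₁.
PN = (0.76387 − 0.14412) / 0.76387 = 0.61975 / 0.76387 ≈ 0.8113

PN ≈ 0.811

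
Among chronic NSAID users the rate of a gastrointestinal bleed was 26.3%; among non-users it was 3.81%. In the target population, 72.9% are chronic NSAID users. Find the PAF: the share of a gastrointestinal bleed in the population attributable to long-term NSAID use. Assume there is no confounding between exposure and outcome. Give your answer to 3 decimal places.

p₁ = 0.263, p₀ = 0.0381.
Overall risk P(Y=1) = π·p₁ + (1−π)·p₀ = 0.729×0.263 + 0.271×0.0381 = 0.20205.
Under exogeneity, PAF = [P(Y=1) − p₀] / P(Y=1).
PAF = (0.20205 − 0.0381) / 0.20205 ≈ 0.8114

PAF ≈ 0.811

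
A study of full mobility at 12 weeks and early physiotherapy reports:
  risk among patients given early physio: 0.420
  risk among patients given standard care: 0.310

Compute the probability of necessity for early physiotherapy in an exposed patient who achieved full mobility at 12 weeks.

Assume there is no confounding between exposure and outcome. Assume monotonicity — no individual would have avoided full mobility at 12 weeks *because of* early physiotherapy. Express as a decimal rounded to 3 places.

PN ≈ 0.262

Let p₁ = 0.42, p₀ = 0.31.
Under exogeneity and monotonicity, PN = (p₁ − p₀) / p₁.
PN = (0.42 − 0.31) / 0.42 = 0.11 / 0.42 ≈ 0.2619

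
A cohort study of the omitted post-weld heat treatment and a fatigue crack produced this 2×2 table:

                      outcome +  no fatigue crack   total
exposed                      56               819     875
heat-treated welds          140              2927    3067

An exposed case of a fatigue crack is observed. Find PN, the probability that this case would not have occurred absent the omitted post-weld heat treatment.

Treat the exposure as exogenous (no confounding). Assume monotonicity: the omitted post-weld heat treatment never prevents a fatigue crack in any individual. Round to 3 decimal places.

PN ≈ 0.287

p₁ = P(outcome | exposed) = 56/875 = 0.064
p₀ = P(outcome | unexposed) = 140/3067 = 0.045647
Under exogeneity and monotonicity, PN = (p₁ − p₀) / p₁.
PN = (0.064 − 0.045647) / 0.064 = 0.018353 / 0.064 ≈ 0.2868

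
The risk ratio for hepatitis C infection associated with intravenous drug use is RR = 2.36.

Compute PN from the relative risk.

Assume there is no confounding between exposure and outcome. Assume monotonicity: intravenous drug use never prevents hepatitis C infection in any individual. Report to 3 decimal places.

PN ≈ 0.576

Under exogeneity and monotonicity, PN = (RR − 1) / RR = 1 − 1/RR.
PN = (2.36 − 1) / 2.36 = 1.36 / 2.36 ≈ 0.5763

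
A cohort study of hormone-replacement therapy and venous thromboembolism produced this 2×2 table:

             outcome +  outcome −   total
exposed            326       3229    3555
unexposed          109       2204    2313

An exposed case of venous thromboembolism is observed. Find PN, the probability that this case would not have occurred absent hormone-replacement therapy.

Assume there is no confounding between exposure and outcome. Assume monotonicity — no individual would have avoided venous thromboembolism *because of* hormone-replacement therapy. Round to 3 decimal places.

p₁ = P(outcome | exposed) = 326/3555 = 0.091702
p₀ = P(outcome | unexposed) = 109/2313 = 0.047125
Under exogeneity and monotonicity, PN = (p₁ − p₀) / p₁.
PN = (0.091702 − 0.047125) / 0.091702 = 0.044577 / 0.091702 ≈ 0.4861

PN ≈ 0.486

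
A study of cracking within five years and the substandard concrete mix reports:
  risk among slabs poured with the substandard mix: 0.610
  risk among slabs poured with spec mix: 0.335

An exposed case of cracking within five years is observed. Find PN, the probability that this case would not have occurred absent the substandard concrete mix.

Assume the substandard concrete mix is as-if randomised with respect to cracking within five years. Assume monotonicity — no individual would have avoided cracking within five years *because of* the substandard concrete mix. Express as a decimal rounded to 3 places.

PN ≈ 0.451

Let p₁ = 0.61, p₀ = 0.335.
Under exogeneity and monotonicity, PN = (p₁ − p₀) / p₁.
PN = (0.61 − 0.335) / 0.61 = 0.275 / 0.61 ≈ 0.4508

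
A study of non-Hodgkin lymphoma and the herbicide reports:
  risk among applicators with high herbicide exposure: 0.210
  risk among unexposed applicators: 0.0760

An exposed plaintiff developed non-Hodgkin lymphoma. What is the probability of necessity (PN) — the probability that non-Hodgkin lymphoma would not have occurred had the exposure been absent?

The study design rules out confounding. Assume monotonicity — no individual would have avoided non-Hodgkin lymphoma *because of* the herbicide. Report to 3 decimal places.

Let p₁ = 0.21, p₀ = 0.076.
Under exogeneity and monotonicity, PN = (p₁ − p₀) / p₁.
PN = (0.21 − 0.076) / 0.21 = 0.134 / 0.21 ≈ 0.6381

PN ≈ 0.638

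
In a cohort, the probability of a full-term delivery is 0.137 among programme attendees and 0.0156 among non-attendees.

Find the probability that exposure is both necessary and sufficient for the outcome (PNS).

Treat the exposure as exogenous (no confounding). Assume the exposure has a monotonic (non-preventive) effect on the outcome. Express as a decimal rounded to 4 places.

Let p₁ = 0.137, p₀ = 0.0156.
Under exogeneity and monotonicity, PNS = p₁ − p₀.
PNS = 0.137 − 0.0156 = 0.1214

PNS ≈ 0.1214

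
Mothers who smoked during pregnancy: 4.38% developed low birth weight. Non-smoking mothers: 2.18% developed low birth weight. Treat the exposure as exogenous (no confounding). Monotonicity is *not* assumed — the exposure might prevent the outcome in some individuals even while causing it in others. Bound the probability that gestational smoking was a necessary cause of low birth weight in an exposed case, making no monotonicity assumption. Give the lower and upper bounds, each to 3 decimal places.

p₁ = 0.0438, p₀ = 0.0218.
Under exogeneity alone the bounds on PN are max{0,(p₁−p₀)/p₁} ≤ PN ≤ min{1,(1−p₀)/p₁}.
  lower = (p₁ − p₀)/p₁ = 0.022 / 0.0438 ≈ 0.5023
  upper = min{1, (1 − p₀)/p₁} = 0.9782 / 0.0438 ≈ 22.3333 → capped at 1

0.502 ≤ PN ≤ 1.000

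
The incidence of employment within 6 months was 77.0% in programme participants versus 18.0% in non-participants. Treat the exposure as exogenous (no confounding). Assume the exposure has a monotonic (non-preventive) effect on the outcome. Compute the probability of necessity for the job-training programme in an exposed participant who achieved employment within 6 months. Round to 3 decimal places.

p₁ = 0.77, p₀ = 0.18.
Under exogeneity and monotonicity, PN = (p₁ − p₀) / p₁.
PN = (0.77 − 0.18) / 0.77 = 0.59 / 0.77 ≈ 0.7662

PN ≈ 0.766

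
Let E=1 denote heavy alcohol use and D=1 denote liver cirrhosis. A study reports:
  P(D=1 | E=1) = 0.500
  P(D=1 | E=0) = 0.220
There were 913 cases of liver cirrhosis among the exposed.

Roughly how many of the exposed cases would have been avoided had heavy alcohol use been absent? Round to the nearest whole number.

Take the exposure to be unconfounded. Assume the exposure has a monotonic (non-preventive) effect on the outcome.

about 511 cases

Let p₁ = 0.5, p₀ = 0.22.
PN = (p₁ − p₀)/p₁ = (0.5 − 0.22) / 0.5 ≈ 0.56000.
Attributable cases ≈ PN × (exposed cases) = 0.56000 × 913 ≈ 511.28.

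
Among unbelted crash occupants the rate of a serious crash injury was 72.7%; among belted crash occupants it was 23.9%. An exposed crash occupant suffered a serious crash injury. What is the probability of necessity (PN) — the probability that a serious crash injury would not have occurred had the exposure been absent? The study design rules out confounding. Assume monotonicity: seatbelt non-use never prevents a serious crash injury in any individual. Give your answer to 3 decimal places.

PN ≈ 0.671

p₁ = 0.727, p₀ = 0.239.
Under exogeneity and monotonicity, PN = (p₁ − p₀) / p₁.
PN = (0.727 − 0.239) / 0.727 = 0.488 / 0.727 ≈ 0.6713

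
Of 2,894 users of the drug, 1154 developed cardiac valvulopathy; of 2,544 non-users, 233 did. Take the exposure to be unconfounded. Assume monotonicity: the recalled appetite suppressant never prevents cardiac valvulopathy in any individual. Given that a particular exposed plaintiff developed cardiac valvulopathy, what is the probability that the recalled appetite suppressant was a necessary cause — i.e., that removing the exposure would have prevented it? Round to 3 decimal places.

PN ≈ 0.770

p₁ = P(outcome | exposed) = 1154/2894 = 0.39876
p₀ = P(outcome | unexposed) = 233/2544 = 0.091588
Under exogeneity and monotonicity, PN = (p₁ − p₀) / p₁.
PN = (0.39876 − 0.091588) / 0.39876 = 0.30717 / 0.39876 ≈ 0.7703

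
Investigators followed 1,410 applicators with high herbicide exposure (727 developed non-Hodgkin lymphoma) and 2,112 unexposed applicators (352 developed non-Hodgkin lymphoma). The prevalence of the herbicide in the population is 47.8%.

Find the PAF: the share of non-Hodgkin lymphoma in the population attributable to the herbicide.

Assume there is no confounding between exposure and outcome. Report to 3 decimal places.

PAF ≈ 0.500

p₁ = P(outcome | exposed) = 727/1410 = 0.5156
p₀ = P(outcome | unexposed) = 352/2112 = 0.16667
Overall risk P(Y=1) = π·p₁ + (1−π)·p₀ = 0.478×0.5156 + 0.522×0.16667 = 0.33346.
Under exogeneity, PAF = [P(Y=1) − p₀] / P(Y=1).
PAF = (0.33346 − 0.16667) / 0.33346 ≈ 0.5002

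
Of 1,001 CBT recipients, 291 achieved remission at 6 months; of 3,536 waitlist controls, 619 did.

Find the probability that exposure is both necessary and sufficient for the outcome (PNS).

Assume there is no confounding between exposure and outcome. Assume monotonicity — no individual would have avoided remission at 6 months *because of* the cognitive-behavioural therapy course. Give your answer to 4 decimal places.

p₁ = P(outcome | exposed) = 291/1001 = 0.29071
p₀ = P(outcome | unexposed) = 619/3536 = 0.17506
Under exogeneity and monotonicity, PNS = p₁ − p₀.
PNS = 0.29071 − 0.17506 = 0.11565

PNS ≈ 0.1157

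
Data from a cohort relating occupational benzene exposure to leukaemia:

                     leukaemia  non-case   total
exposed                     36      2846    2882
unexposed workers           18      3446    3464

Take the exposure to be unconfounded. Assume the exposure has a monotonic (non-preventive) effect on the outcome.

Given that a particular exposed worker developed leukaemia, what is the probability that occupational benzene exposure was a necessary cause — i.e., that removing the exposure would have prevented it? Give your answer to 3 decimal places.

PN ≈ 0.584

p₁ = P(outcome | exposed) = 36/2882 = 0.012491
p₀ = P(outcome | unexposed) = 18/3464 = 0.0051963
Under exogeneity and monotonicity, PN = (p₁ − p₀)/p₁.
PN = (0.012491 − 0.0051963) / 0.012491 ≈ 0.5840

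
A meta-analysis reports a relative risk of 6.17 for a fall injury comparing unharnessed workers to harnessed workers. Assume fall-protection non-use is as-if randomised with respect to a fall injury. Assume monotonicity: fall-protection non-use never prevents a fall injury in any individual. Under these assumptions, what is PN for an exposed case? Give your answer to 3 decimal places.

Under exogeneity and monotonicity, PN = (RR − 1) / RR = 1 − 1/RR.
PN = (6.17 − 1) / 6.17 = 5.17 / 6.17 ≈ 0.8379

PN ≈ 0.838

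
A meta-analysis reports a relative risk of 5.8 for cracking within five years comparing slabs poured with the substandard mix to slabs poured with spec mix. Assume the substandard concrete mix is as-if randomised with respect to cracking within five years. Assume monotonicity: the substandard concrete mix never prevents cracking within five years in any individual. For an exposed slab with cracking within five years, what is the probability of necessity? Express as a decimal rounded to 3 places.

PN ≈ 0.828

Under exogeneity and monotonicity, PN = (RR − 1) / RR = 1 − 1/RR.
PN = (5.8 − 1) / 5.8 = 4.8 / 5.8 ≈ 0.8276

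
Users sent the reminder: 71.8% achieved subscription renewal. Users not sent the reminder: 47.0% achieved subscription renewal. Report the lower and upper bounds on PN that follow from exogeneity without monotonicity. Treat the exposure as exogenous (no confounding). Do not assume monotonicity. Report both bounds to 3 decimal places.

p₁ = 0.718, p₀ = 0.47.
Under exogeneity alone the bounds on PN are max{0,(p₁−p₀)/p₁} ≤ PN ≤ min{1,(1−p₀)/p₁}.
  lower = (p₁ − p₀)/p₁ = 0.248 / 0.718 ≈ 0.3454
  upper = min{1, (1 − p₀)/p₁} = 0.53 / 0.718 ≈ 0.7382

0.345 ≤ PN ≤ 0.738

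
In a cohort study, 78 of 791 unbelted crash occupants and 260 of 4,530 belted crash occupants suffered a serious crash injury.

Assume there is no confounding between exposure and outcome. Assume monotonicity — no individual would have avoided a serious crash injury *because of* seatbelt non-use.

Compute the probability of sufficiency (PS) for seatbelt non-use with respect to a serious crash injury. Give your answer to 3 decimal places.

PS ≈ 0.044

p₁ = P(outcome | exposed) = 78/791 = 0.098609
p₀ = P(outcome | unexposed) = 260/4530 = 0.057395
Under exogeneity and monotonicity, PS = (p₁ − p₀) / (1 − p₀).
PS = (0.098609 − 0.057395) / (1 − 0.057395) = 0.041214 / 0.9426 ≈ 0.0437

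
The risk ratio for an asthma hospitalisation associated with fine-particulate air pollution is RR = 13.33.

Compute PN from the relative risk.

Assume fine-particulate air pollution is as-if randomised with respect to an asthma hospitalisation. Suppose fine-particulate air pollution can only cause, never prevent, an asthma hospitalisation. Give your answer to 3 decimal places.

Under exogeneity and monotonicity, PN = (RR − 1) / RR = 1 − 1/RR.
PN = (13.33 − 1) / 13.33 = 12.33 / 13.33 ≈ 0.9250

PN ≈ 0.925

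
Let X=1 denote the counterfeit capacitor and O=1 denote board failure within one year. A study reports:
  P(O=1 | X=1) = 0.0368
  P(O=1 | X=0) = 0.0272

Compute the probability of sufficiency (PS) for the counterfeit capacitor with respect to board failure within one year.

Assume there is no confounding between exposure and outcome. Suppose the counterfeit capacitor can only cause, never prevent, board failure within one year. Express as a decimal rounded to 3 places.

Let p₁ = 0.0368, p₀ = 0.0272.
Under exogeneity and monotonicity, PS = (p₁ − p₀) / (1 − p₀).
PS = (0.0368 − 0.0272) / (1 − 0.0272) = 0.0096 / 0.9728 ≈ 0.0099

PS ≈ 0.010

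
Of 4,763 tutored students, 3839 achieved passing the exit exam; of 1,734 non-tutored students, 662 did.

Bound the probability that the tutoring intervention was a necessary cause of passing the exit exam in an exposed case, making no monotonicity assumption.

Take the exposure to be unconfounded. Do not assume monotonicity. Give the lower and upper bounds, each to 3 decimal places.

p₁ = P(outcome | exposed) = 3839/4763 = 0.806
p₀ = P(outcome | unexposed) = 662/1734 = 0.38178
Under exogeneity alone the bounds on PN are max{0,(p₁−p₀)/p₁} ≤ PN ≤ min{1,(1−p₀)/p₁}.
  lower = (p₁ − p₀)/p₁ = 0.42423 / 0.806 ≈ 0.5263
  upper = min{1, (1 − p₀)/p₁} = 0.61822 / 0.806 ≈ 0.7670

0.526 ≤ PN ≤ 0.767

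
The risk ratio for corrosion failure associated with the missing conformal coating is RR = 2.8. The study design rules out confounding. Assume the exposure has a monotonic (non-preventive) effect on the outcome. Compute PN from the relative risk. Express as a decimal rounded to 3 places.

PN ≈ 0.643

Under exogeneity and monotonicity, PN = (RR − 1) / RR = 1 − 1/RR.
PN = (2.8 − 1) / 2.8 = 1.8 / 2.8 ≈ 0.6429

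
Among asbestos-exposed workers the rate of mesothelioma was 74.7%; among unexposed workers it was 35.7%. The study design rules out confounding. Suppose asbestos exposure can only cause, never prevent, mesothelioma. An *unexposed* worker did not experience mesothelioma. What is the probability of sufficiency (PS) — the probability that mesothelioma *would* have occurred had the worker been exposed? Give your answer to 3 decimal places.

p₁ = 0.747, p₀ = 0.357.
Under exogeneity and monotonicity, PS = (p₁ − p₀) / (1 − p₀).
PS = (0.747 − 0.357) / (1 − 0.357) = 0.39 / 0.643 ≈ 0.6065

PS ≈ 0.607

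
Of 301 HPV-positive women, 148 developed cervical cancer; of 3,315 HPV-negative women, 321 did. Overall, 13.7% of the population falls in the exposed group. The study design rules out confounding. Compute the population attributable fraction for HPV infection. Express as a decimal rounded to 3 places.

p₁ = P(outcome | exposed) = 148/301 = 0.49169
p₀ = P(outcome | unexposed) = 321/3315 = 0.096833
Overall risk P(Y=1) = π·p₁ + (1−π)·p₀ = 0.137×0.49169 + 0.863×0.096833 = 0.15093.
Under exogeneity, PAF = [P(Y=1) − p₀] / P(Y=1).
PAF = (0.15093 − 0.096833) / 0.15093 ≈ 0.3584

PAF ≈ 0.358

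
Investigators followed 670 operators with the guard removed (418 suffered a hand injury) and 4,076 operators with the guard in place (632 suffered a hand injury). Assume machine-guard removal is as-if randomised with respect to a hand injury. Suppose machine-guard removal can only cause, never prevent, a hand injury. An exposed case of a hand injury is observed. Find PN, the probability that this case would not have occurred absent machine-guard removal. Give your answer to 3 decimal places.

PN ≈ 0.751

p₁ = P(outcome | exposed) = 418/670 = 0.62388
p₀ = P(outcome | unexposed) = 632/4076 = 0.15505
Under exogeneity and monotonicity, PN = (p₁ − p₀) / p₁.
PN = (0.62388 − 0.15505) / 0.62388 = 0.46883 / 0.62388 ≈ 0.7515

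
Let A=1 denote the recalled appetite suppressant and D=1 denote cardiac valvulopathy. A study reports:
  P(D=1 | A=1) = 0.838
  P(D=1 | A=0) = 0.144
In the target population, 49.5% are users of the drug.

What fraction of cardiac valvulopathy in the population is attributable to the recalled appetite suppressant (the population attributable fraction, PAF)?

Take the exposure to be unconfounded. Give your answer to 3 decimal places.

Let p₁ = 0.838, p₀ = 0.144.
Overall risk P(Y=1) = π·p₁ + (1−π)·p₀ = 0.495×0.838 + 0.505×0.144 = 0.48753.
Under exogeneity, PAF = [P(Y=1) − p₀] / P(Y=1).
PAF = (0.48753 − 0.144) / 0.48753 ≈ 0.7046

PAF ≈ 0.705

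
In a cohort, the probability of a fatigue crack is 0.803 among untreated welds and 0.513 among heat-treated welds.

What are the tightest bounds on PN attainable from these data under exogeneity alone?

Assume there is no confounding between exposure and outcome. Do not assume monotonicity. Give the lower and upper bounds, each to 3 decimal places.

Let p₁ = 0.803, p₀ = 0.513.
Under exogeneity alone the bounds on PN are max{0,(p₁−p₀)/p₁} ≤ PN ≤ min{1,(1−p₀)/p₁}.
  lower = (p₁ − p₀)/p₁ = 0.29 / 0.803 ≈ 0.3611
  upper = min{1, (1 − p₀)/p₁} = 0.487 / 0.803 ≈ 0.6065

0.361 ≤ PN ≤ 0.606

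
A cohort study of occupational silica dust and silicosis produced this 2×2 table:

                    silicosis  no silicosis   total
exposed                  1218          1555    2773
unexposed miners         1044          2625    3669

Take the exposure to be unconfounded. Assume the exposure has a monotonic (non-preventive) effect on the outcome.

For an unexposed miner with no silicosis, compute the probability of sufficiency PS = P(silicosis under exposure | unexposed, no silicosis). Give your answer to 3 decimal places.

p₁ = P(outcome | exposed) = 1218/2773 = 0.43924
p₀ = P(outcome | unexposed) = 1044/3669 = 0.28455
Under exogeneity and monotonicity, PS = (p₁ − p₀) / (1 − p₀).
PS = (0.43924 − 0.28455) / (1 − 0.28455) = 0.15469 / 0.71545 ≈ 0.2162

PS ≈ 0.216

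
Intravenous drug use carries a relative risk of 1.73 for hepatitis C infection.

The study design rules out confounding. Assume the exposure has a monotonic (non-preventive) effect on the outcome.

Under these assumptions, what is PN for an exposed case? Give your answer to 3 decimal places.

PN ≈ 0.422

Under exogeneity and monotonicity, PN = (RR − 1) / RR = 1 − 1/RR.
PN = (1.73 − 1) / 1.73 = 0.73 / 1.73 ≈ 0.4220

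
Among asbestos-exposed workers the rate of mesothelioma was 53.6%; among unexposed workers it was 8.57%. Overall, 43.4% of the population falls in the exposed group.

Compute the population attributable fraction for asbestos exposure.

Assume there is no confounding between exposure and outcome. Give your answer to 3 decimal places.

p₁ = 0.536, p₀ = 0.0857.
Overall risk P(Y=1) = π·p₁ + (1−π)·p₀ = 0.434×0.536 + 0.566×0.0857 = 0.28113.
Under exogeneity, PAF = [P(Y=1) − p₀] / P(Y=1).
PAF = (0.28113 − 0.0857) / 0.28113 ≈ 0.6952

PAF ≈ 0.695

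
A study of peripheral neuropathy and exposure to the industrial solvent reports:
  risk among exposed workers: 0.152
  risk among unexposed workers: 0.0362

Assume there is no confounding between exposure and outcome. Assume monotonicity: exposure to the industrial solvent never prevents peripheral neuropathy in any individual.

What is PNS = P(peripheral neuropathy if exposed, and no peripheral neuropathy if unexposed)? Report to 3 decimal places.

PNS ≈ 0.116

Let p₁ = 0.152, p₀ = 0.0362.
Under exogeneity and monotonicity, PNS = p₁ − p₀.
PNS = 0.152 − 0.0362 = 0.1158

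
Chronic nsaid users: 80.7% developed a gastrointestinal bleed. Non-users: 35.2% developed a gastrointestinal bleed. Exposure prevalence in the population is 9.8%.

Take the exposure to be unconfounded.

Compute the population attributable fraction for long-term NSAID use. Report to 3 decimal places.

PAF ≈ 0.112

p₁ = 0.807, p₀ = 0.352.
Overall risk P(Y=1) = π·p₁ + (1−π)·p₀ = 0.098×0.807 + 0.902×0.352 = 0.39659.
Under exogeneity, PAF = [P(Y=1) − p₀] / P(Y=1).
PAF = (0.39659 − 0.352) / 0.39659 ≈ 0.1124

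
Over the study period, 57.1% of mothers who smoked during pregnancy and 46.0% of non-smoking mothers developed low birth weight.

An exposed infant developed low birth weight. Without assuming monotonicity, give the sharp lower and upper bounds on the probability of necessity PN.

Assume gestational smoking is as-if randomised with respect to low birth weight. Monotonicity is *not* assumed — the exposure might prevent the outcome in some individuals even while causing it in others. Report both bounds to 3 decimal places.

0.194 ≤ PN ≤ 0.946

p₁ = 0.571, p₀ = 0.46.
Under exogeneity alone the bounds on PN are max{0,(p₁−p₀)/p₁} ≤ PN ≤ min{1,(1−p₀)/p₁}.
  lower = (p₁ − p₀)/p₁ = 0.111 / 0.571 ≈ 0.1944
  upper = min{1, (1 − p₀)/p₁} = 0.54 / 0.571 ≈ 0.9457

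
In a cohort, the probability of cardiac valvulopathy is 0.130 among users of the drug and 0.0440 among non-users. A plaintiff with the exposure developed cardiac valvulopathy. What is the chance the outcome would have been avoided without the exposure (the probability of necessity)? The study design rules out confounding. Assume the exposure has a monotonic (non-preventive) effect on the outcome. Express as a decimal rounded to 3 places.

Let p₁ = 0.13, p₀ = 0.044.
Under exogeneity and monotonicity, PN = (p₁ − p₀) / p₁.
PN = (0.13 − 0.044) / 0.13 = 0.086 / 0.13 ≈ 0.6615

PN ≈ 0.662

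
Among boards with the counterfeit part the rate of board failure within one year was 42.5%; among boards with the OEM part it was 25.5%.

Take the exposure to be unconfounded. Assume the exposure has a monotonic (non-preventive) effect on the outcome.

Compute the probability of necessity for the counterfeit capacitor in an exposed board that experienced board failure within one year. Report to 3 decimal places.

PN ≈ 0.400

p₁ = 0.425, p₀ = 0.255.
Under exogeneity and monotonicity, PN = (p₁ − p₀) / p₁.
PN = (0.425 − 0.255) / 0.425 = 0.17 / 0.425 ≈ 0.4000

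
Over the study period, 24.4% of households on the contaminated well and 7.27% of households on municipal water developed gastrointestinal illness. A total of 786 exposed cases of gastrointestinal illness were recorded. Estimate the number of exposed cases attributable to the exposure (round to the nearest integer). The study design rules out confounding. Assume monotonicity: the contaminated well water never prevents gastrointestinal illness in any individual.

p₁ = 0.244, p₀ = 0.0727.
PN = (p₁ − p₀)/p₁ = (0.244 − 0.0727) / 0.244 ≈ 0.70205.
Attributable cases ≈ PN × (exposed cases) = 0.70205 × 786 ≈ 551.81.

about 552 cases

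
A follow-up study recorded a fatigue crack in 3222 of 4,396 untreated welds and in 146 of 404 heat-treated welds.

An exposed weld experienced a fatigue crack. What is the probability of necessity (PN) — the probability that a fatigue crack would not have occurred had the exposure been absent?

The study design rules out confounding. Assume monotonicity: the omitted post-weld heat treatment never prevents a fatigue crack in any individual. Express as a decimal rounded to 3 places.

p₁ = P(outcome | exposed) = 3222/4396 = 0.73294
p₀ = P(outcome | unexposed) = 146/404 = 0.36139
Under exogeneity and monotonicity, PN = (p₁ − p₀) / p₁.
PN = (0.73294 − 0.36139) / 0.73294 = 0.37155 / 0.73294 ≈ 0.5069

PN ≈ 0.507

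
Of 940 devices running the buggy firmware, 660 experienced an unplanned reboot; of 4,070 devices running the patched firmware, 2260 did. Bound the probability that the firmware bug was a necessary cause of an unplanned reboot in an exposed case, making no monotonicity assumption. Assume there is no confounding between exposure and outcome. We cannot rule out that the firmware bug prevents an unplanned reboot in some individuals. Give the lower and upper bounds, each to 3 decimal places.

0.209 ≤ PN ≤ 0.633

p₁ = P(outcome | exposed) = 660/940 = 0.70213
p₀ = P(outcome | unexposed) = 2260/4070 = 0.55528
Under exogeneity alone the bounds on PN are max{0,(p₁−p₀)/p₁} ≤ PN ≤ min{1,(1−p₀)/p₁}.
  lower = (p₁ − p₀)/p₁ = 0.14685 / 0.70213 ≈ 0.2091
  upper = min{1, (1 − p₀)/p₁} = 0.44472 / 0.70213 ≈ 0.6334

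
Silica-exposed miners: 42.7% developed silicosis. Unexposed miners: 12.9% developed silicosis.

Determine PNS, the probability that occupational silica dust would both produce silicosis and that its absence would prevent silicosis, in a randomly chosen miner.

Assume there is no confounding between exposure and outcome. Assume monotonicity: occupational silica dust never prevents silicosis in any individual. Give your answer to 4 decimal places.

p₁ = 0.427, p₀ = 0.129.
Under exogeneity and monotonicity, PNS = p₁ − p₀.
PNS = 0.427 − 0.129 = 0.298

PNS ≈ 0.2980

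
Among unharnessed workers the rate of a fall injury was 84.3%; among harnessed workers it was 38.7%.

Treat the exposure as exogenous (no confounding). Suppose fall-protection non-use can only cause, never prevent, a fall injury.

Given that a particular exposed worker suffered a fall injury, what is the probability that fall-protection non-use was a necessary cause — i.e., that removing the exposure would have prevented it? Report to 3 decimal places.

PN ≈ 0.541

p₁ = 0.843, p₀ = 0.387.
Under exogeneity and monotonicity, PN = (p₁ − p₀) / p₁.
PN = (0.843 − 0.387) / 0.843 = 0.456 / 0.843 ≈ 0.5409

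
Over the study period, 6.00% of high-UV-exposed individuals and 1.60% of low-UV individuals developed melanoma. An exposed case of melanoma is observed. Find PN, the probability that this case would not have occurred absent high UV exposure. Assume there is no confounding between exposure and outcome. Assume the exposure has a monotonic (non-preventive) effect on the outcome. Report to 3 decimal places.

PN ≈ 0.733

p₁ = 0.06, p₀ = 0.016.
Under exogeneity and monotonicity, PN = (p₁ − p₀) / p₁.
PN = (0.06 − 0.016) / 0.06 = 0.044 / 0.06 ≈ 0.7333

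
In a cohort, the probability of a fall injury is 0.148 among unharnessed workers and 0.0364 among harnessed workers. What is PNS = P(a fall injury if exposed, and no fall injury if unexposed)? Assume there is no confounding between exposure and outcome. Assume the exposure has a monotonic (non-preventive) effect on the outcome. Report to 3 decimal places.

PNS ≈ 0.112

Let p₁ = 0.148, p₀ = 0.0364.
Under exogeneity and monotonicity, PNS = p₁ − p₀.
PNS = 0.148 − 0.0364 = 0.1116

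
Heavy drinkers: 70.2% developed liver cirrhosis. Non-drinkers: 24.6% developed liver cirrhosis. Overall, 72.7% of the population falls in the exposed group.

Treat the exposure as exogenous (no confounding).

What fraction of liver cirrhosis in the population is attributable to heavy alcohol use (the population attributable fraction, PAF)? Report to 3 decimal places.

PAF ≈ 0.574

p₁ = 0.702, p₀ = 0.246.
Overall risk P(Y=1) = π·p₁ + (1−π)·p₀ = 0.727×0.702 + 0.273×0.246 = 0.57751.
Under exogeneity, PAF = [P(Y=1) − p₀] / P(Y=1).
PAF = (0.57751 − 0.246) / 0.57751 ≈ 0.5740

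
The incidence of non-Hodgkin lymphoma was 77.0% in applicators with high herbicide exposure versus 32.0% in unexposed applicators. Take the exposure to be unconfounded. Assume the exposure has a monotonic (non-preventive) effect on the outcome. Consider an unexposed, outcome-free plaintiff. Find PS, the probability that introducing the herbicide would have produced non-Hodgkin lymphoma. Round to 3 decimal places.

p₁ = 0.77, p₀ = 0.32.
Under exogeneity and monotonicity, PS = (p₁ − p₀) / (1 − p₀).
PS = (0.77 − 0.32) / (1 − 0.32) = 0.45 / 0.68 ≈ 0.6618

PS ≈ 0.662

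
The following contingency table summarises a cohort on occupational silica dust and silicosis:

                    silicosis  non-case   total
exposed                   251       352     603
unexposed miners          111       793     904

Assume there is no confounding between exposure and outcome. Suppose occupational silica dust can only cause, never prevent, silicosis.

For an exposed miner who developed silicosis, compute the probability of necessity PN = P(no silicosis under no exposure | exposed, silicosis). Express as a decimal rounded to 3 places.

PN ≈ 0.705

p₁ = P(outcome | exposed) = 251/603 = 0.41625
p₀ = P(outcome | unexposed) = 111/904 = 0.12279
Under exogeneity and monotonicity, PN = (p₁ − p₀) / p₁.
PN = (0.41625 − 0.12279) / 0.41625 = 0.29346 / 0.41625 ≈ 0.7050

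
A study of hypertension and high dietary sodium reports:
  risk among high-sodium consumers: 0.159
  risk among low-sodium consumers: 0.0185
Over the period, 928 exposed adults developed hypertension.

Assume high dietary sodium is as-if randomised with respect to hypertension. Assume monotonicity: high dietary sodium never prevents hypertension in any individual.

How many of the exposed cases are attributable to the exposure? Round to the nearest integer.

Let p₁ = 0.159, p₀ = 0.0185.
PN = (p₁ − p₀)/p₁ = (0.159 − 0.0185) / 0.159 ≈ 0.88365.
Attributable cases ≈ PN × (exposed cases) = 0.88365 × 928 ≈ 820.03.

about 820 cases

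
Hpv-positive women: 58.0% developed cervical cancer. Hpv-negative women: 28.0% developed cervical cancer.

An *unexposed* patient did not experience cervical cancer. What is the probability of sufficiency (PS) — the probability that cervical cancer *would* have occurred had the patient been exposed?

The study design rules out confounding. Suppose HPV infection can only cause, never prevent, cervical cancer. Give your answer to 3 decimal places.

p₁ = 0.58, p₀ = 0.28.
Under exogeneity and monotonicity, PS = (p₁ − p₀) / (1 − p₀).
PS = (0.58 − 0.28) / (1 − 0.28) = 0.3 / 0.72 ≈ 0.4167

PS ≈ 0.417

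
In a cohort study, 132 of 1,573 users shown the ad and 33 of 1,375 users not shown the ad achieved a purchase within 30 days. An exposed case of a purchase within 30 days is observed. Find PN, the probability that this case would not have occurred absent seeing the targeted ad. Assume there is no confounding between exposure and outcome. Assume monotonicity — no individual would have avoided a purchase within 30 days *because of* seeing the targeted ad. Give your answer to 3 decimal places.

p₁ = P(outcome | exposed) = 132/1573 = 0.083916
p₀ = P(outcome | unexposed) = 33/1375 = 0.024
Under exogeneity and monotonicity, PN = (p₁ − p₀) / p₁.
PN = (0.083916 − 0.024) / 0.083916 = 0.059916 / 0.083916 ≈ 0.7140

PN ≈ 0.714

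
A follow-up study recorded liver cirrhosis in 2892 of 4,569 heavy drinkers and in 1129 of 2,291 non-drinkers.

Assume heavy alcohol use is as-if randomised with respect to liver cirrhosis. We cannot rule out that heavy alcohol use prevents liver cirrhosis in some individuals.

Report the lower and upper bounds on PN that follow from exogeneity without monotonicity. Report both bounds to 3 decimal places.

0.221 ≤ PN ≤ 0.801

p₁ = P(outcome | exposed) = 2892/4569 = 0.63296
p₀ = P(outcome | unexposed) = 1129/2291 = 0.4928
Under exogeneity alone the bounds on PN are max{0,(p₁−p₀)/p₁} ≤ PN ≤ min{1,(1−p₀)/p₁}.
  lower = (p₁ − p₀)/p₁ = 0.14016 / 0.63296 ≈ 0.2214
  upper = min{1, (1 − p₀)/p₁} = 0.5072 / 0.63296 ≈ 0.8013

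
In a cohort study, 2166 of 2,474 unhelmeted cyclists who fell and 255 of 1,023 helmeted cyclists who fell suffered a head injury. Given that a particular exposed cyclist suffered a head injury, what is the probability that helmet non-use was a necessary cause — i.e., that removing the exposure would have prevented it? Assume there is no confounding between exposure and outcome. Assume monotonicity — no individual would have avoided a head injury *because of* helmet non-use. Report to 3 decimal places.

PN ≈ 0.715

p₁ = P(outcome | exposed) = 2166/2474 = 0.87551
p₀ = P(outcome | unexposed) = 255/1023 = 0.24927
Under exogeneity and monotonicity, PN = (p₁ − p₀) / p₁.
PN = (0.87551 − 0.24927) / 0.87551 = 0.62624 / 0.87551 ≈ 0.7153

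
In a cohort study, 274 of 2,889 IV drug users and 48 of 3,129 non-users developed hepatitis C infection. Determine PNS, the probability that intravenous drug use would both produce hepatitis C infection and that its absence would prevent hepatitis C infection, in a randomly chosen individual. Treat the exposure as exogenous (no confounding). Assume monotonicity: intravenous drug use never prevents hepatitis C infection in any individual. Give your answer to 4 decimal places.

p₁ = P(outcome | exposed) = 274/2889 = 0.094843
p₀ = P(outcome | unexposed) = 48/3129 = 0.01534
Under exogeneity and monotonicity, PNS = p₁ − p₀.
PNS = 0.094843 − 0.01534 = 0.079502

PNS ≈ 0.0795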